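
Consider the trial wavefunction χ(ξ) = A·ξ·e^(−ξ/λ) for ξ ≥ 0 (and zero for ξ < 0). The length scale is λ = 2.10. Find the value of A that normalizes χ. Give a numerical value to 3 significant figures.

A ≈ 0.657

The normalization condition is ∫|χ|² dξ = 1 from 0 to ∞.
With χ = A·ξ·e^(−ξ/λ), the integral evaluates to A²·[λ^3/4].
Hence A² = 1/[λ^3/4].
Substituting λ = 2.10 gives A² = 0.4319, so A = 0.6572.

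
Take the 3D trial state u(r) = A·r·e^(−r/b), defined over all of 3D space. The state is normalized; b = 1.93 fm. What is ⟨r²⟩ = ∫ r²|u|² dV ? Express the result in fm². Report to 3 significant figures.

By definition ⟨r²⟩ = ∫ r^2 |u(r)|² 4πr² dr.
Since the A² factors cancel between numerator and denominator, ⟨r²⟩ = 15·b^2/2.
Putting b = 1.93 gives 27.94.

⟨r^2⟩ ≈ 27.9 fm^2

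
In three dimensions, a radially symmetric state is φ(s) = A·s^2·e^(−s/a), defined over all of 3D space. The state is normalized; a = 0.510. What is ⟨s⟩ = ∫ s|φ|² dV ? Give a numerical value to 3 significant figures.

⟨s⟩ ≈ 1.79

The expectation value is the |φ|²-weighted average of s: ∫ s|φ|² 4πs² ds.
With ∫₀^∞ s^7 e^(−αs) ds = 7!/α^8, since the A² factors cancel between numerator and denominator, ⟨s⟩ = 7·a/2.
Putting a = 0.510 gives 1.785.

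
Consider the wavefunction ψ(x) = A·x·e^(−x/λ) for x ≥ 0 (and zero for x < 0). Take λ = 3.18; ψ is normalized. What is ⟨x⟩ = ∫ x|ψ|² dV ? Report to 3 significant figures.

⟨x⟩ ≈ 4.77

By definition ⟨x⟩ = ∫ x |ψ(x)|² dx.
Evaluating both integrals, ⟨x⟩ = 3·λ/2.
With λ = 3.18, ⟨x⟩ = 4.770.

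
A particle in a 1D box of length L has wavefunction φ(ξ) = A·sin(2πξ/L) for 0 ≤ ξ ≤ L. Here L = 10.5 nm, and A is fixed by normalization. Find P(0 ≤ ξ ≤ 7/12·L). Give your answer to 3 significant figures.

P = ∫_{0}^{7/12·L} |φ(ξ)|² dξ.
With A² fixed by ∫|φ|² = 1, i.e. A² = (L/2)^(−1), substitute and integrate.
Let u = ξ/L; then A² and the length scale cancel, so P = ∫_{0}^{7/12} sin(2·π·u)^2 du ÷ ∫_{0}^{1} sin(2·π·u)^2 du.
Using ∫ sin(2·π·u)^2 du = u/2 - sin(4·π·u)/(8·π), the numerator is -√(3)/(16·π) + 7/24 and the denominator is 1/2.
Taking the ratio, P = -√(3)/(8·π) + 7/12.

P ≈ 0.514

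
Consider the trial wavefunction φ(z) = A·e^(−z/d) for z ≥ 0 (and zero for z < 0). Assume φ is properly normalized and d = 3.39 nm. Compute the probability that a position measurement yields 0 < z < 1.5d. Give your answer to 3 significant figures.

P ≈ 0.950

P = ∫_{0}^{1.5d} |φ(z)|² dz.
With A² fixed by ∫|φ|² = 1, i.e. A² = (d/2)^(−1), substitute and integrate.
In terms of u = z/d (A² and the length scale cancel between numerator and denominator), P = [∫_{0}^{1.5} e^(-2·u) du] / [∫_{0}^{∞} e^(-2·u) du].
With ∫ e^(-2·u) du = -e^(-2·u)/2 + C, the region integral is 1/2 - e^(-3)/2 and the full one is 1/2.
Evaluating gives P = 0.9502.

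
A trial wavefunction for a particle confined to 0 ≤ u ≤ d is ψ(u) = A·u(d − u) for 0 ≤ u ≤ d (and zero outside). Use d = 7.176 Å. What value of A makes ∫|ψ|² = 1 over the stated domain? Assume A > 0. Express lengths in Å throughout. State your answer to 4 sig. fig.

A ≈ 0.03971 Å^(-5/2)

The normalization condition is ∫|ψ|² du = 1 from 0 to d.
Expanding the polynomial and integrating term by term, with ψ = A·u(d − u), the integral evaluates to A²·[d^5/30].
With d = 7.176: A² = 0.0015766 and A = 0.039706.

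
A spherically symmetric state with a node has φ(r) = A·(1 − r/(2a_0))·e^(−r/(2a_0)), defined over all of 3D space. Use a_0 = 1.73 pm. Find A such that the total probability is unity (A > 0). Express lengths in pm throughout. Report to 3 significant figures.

A ≈ 0.0877 pm^(-3/2)

Normalization requires ∫|φ|² 4πr² dr = 1, integrated from 0 to ∞.
The angular integral contributes 4π, leaving ∫₀^∞ r²|φ|² dr.
The integral (without the A² prefactor) comes out to 8·π·a_0^3.
Hence A² = 1/[8·π·a_0^3].
Substituting a_0 = 1.73 gives A² = 0.007685, so A = 0.08766.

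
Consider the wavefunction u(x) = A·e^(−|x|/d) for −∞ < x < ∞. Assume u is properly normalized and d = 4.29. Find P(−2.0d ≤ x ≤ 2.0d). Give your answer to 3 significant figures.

P ≈ 0.982

|u|² is the probability density, so P = ∫_{−2.0d}^{2.0d} |u|² dx.
The normalization integral ∫|u|²dx over the whole domain equals d·A², and A² cancels in the ratio.
Both integrals are even about x = 0, so only the x ≥ 0 halves are needed (the factors of 2 cancel). In terms of t = x/d (A² and the length scale cancel between numerator and denominator), P = [∫_{0}^{2.0} e^(-2·t) dt] / [∫_{0}^{∞} e^(-2·t) dt].
An antiderivative of e^(-2·t) is -e^(-2·t)/2; evaluating from 0 to 2.0 gives 1/2 - e^(-4)/2, while the full integral is 1/2.
Evaluating gives P = 0.9817.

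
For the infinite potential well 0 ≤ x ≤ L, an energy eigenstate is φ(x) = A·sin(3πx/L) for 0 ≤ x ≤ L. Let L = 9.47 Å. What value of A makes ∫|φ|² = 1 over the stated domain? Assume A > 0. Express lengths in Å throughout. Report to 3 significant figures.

We need A² ∫|f|² dx = 1, taking the integral from 0 to L.
The integral (without the A² prefactor) comes out to L/2.
Setting this equal to 1 gives A² = 1/(L/2).
With L = 9.47: A² = 0.2112 and A = 0.4596.

A ≈ 0.460 Å^(-1/2)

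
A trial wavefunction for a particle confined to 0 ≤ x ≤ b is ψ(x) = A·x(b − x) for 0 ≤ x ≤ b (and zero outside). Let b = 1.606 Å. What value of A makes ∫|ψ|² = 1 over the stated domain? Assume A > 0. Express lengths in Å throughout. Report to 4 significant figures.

A ≈ 1.676 Å^(-5/2)

Require ∫ |ψ|² dx = 1 over the whole domain.
Expanding the polynomial and integrating term by term, ∫|ψ|² dx = A²·(b^5/30).
So A² = (b^5/30)^(−1).
Plugging in b = 1.606 yields A = 1.6757.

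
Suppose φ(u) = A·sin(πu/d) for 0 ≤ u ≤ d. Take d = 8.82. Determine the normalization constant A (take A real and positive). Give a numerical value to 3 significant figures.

A ≈ 0.476

The normalization condition is ∫|φ|² du = 1 from 0 to d.
The integral (without the A² prefactor) comes out to d/2.
Substituting d = 8.82 gives A² = 0.2268, so A = 0.4762.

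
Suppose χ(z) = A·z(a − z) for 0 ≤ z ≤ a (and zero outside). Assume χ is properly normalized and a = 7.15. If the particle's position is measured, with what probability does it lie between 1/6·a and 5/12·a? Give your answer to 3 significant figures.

The probability is P = ∫ |χ|² dz over [1/6·a, 5/12·a].
The normalization integral ∫|χ|²dz over the whole domain equals a^5/30·A², and A² cancels in the ratio.
Let u = z/a; then A² and the length scale cancel, so P = ∫_{1/6}^{5/12} u^2·(1 - u)^2 du ÷ ∫_{0}^{1} u^2·(1 - u)^2 du.
An antiderivative of u^2·(1 - u)^2 is u^3·(6·u^2 - 15·u + 10)/30; evaluating from 1/6 to 5/12 gives ≈ 0.010371, while the full integral is 1/30.
The result is P = 0.3111.

P ≈ 0.311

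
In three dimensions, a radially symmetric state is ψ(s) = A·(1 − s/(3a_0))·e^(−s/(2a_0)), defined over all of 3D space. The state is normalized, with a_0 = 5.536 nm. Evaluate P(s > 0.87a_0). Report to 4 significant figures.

With dV = 4πs²ds, the probability is ∫|ψ|² dV over s > 0.87a_0.
The full normalization integral is A²·[8·π·a_0^3/3] = 1, fixing A².
In terms of u = s/a_0 (A², 4π and the length scale all cancel between numerator and denominator), P = [∫_{0.87}^{∞} u^2·(1 - u/3)^2·e^(-u) du] / [∫_{0}^{∞} u^2·(1 - u/3)^2·e^(-u) du].
Using ∫ u^2·(1 - u/3)^2·e^(-u) du = (-u^4 + 2·u^3 - 3·u^2 - 6·u - 6)·e^(-u)/9, the numerator is ≈ 0.593356 and the denominator is 2/3.
Taking the ratio yields P = 0.89003.

P ≈ 0.8900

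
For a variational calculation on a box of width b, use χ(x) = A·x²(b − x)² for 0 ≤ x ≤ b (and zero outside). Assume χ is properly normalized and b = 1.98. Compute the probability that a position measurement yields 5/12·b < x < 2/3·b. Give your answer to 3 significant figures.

The probability is P = ∫ |χ|² dx over [5/12·b, 2/3·b].
Since A² = 1/(b^9/630), this is the region integral divided by the full normalization integral.
In terms of u = x/b (A² and the length scale cancel between numerator and denominator), P = [∫_{5/12}^{2/3} u^4·(1 - u)^4 du] / [∫_{0}^{1} u^4·(1 - u)^4 du].
Using ∫ u^4·(1 - u)^4 du = u^5·(70·u^4 - 315·u^3 + 540·u^2 - 420·u + 126)/630, the numerator is ≈ 0.00087750 and the denominator is 1/630.
Taking the ratio, P = 0.5528.

P ≈ 0.553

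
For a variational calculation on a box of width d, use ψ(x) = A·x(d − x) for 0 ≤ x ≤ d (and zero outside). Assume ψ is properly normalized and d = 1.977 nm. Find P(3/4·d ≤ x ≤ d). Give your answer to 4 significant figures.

|ψ|² is the probability density, so P = ∫_{3/4·d}^{d} |ψ|² dx.
Since A² = 1/(d^5/30), this is the region integral divided by the full normalization integral.
Let u = x/d; then A² and the length scale cancel, so P = ∫_{3/4}^{1} u^2·(1 - u)^2 du ÷ ∫_{0}^{1} u^2·(1 - u)^2 du.
With ∫ u^2·(1 - u)^2 du = u^3·(6·u^2 - 15·u + 10)/30 + C, the region integral is ≈ 0.00345052 and the full one is 1/30.
Evaluating gives P = 53/512.

P ≈ 0.1035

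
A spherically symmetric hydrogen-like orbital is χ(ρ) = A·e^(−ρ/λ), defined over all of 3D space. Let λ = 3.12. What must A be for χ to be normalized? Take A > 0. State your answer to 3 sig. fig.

The normalization condition is ∫|χ|² 4πρ² dρ = 1 from 0 to ∞.
Recall ∫₀^∞ ρ^m e^(−ρ/β) dρ = m!·β^(m+1), ∫|χ|² 4πρ² dρ = A²·(π·λ^3).
So A² = (π·λ^3)^(−1).
Substituting λ = 3.12 gives A² = 0.01048, so A = 0.1024.

A ≈ 0.102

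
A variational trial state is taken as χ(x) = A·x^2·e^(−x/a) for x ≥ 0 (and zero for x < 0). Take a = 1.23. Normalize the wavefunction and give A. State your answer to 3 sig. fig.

Normalization requires ∫|χ|² dx = 1, integrated from 0 to ∞.
The integral (without the A² prefactor) comes out to 3·a^5/4.
So A² = (3·a^5/4)^(−1).
With a = 1.23: A² = 0.4736 and A = 0.6882.

A ≈ 0.688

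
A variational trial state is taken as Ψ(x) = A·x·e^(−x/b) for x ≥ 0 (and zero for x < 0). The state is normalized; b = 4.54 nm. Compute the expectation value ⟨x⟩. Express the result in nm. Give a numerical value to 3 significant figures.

⟨x⟩ ≈ 6.81 nm

By definition ⟨x⟩ = ∫ x |Ψ(x)|² dx.
Since the A² factors cancel between numerator and denominator, ⟨x⟩ = 3·b/2.
With b = 4.54, ⟨x⟩ = 6.810.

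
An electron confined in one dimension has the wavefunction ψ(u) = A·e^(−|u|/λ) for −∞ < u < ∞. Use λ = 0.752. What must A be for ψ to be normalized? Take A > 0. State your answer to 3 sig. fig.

We need A² ∫|f|² du = 1, taking the integral from −∞ to ∞.
Carrying out the integral gives A² · λ.
Hence A² = 1/[λ].
With λ = 0.752: A² = 1.330 and A = 1.153.

A ≈ 1.15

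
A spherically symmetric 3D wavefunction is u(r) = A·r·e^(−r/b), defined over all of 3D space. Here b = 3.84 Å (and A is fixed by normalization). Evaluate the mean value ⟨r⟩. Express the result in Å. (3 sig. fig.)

⟨r⟩ ≈ 9.60 Å

The expectation value is the |u|²-weighted average of r: ∫ r|u|² 4πr² dr.
Recall ∫₀^∞ r^m e^(−r/β) dr = m!·β^(m+1), since the A² factors cancel between numerator and denominator, ⟨r⟩ = 5·b/2.
With b = 3.84, ⟨r⟩ = 9.600.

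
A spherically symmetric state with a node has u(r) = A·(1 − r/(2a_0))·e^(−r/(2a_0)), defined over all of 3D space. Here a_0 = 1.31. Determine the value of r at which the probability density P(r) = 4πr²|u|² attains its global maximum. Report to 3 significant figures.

r ≈ 6.86

Set d/dr [P(r) = 4πr²|u|²] = 0 and solve for r > 0.
This gives r = a_0·(√(5) + 3).
With a_0 = 1.31, the most probable radial distance is 6.859.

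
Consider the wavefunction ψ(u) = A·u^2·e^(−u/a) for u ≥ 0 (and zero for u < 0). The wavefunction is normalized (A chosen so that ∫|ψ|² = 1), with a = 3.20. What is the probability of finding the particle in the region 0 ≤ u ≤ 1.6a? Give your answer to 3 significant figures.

P ≈ 0.219

P = ∫_{0}^{1.6a} |ψ(u)|² du.
Since A² = 1/(3·a^5/4), this is the region integral divided by the full normalization integral.
Let t = u/a; then A² and the length scale cancel, so P = ∫_{0}^{1.6} t^4·e^(-2·t) dt ÷ ∫_{0}^{∞} t^4·e^(-2·t) dt.
With ∫ t^4·e^(-2·t) dt = -(t^4/2 + t^3 + 3·t^2/2 + 3·t/2 + 3/4)·e^(-2·t) + C, the region integral is ≈ 0.16454 and the full one is 3/4.
Evaluating gives P = 0.2194.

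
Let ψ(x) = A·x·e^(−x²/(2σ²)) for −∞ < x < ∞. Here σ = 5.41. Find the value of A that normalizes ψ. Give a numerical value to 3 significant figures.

We need A² ∫|f|² dx = 1, taking the integral from −∞ to ∞.
Using the Gaussian integral ∫_{−∞}^{∞} e^(−αx²) dx = √(π/α), carrying out the integral gives A² · √(π)·σ^3/2.
Hence A² = 1/[√(π)·σ^3/2].
Substituting σ = 5.41 gives A² = 0.007126, so A = 0.08442.

A ≈ 0.0844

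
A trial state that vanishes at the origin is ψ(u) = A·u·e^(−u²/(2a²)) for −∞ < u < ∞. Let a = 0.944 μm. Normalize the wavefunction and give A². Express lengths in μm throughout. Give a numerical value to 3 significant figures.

We need A² ∫|f|² du = 1, taking the integral from −∞ to ∞.
With ψ = A·u·e^(−u²/(2a²)), the integral evaluates to A²·[√(π)·a^3/2].
Setting this equal to 1 gives A² = 1/(√(π)·a^3/2).
Plugging in a = 0.944 yields A = 1.158.

A^2 ≈ 1.34 μm^(-3)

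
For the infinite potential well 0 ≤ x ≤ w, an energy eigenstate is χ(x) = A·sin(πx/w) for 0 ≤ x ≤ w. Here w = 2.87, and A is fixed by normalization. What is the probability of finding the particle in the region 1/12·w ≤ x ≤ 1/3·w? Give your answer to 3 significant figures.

|χ|² is the probability density, so P = ∫_{1/12·w}^{1/3·w} |χ|² dx.
With A² fixed by ∫|χ|² = 1, i.e. A² = (w/2)^(−1), substitute and integrate.
In terms of u = x/w (A² and the length scale cancel between numerator and denominator), P = [∫_{1/12}^{1/3} sin(π·u)^2 du] / [∫_{0}^{1} sin(π·u)^2 du].
An antiderivative of sin(π·u)^2 is u/2 - sin(2·π·u)/(4·π); evaluating from 1/12 to 1/3 gives -√(3)/(8·π) + 1/(8·π) + 1/8, while the full integral is 1/2.
This works out to P = (-√(3) + 1 + π)/(4·π).

P ≈ 0.192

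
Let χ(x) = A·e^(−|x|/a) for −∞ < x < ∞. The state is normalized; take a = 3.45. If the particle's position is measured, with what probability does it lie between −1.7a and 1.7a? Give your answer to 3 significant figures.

|χ|² is the probability density, so P = ∫_{−1.7a}^{1.7a} |χ|² dx.
Since A² = 1/(a), this is the region integral divided by the full normalization integral.
By symmetry take twice the x ≥ 0 contribution in numerator and denominator; the 2's cancel. Substituting u = x/a, A² and the length scale cancel in the ratio: P = ∫_{0}^{1.7} e^(-2·u) du / ∫_{0}^{∞} e^(-2·u) du.
With ∫ e^(-2·u) du = -e^(-2·u)/2 + C, the region integral is 1/2 - e^(-17/5)/2 and the full one is 1/2.
Taking the ratio, P = 0.9666.

P ≈ 0.967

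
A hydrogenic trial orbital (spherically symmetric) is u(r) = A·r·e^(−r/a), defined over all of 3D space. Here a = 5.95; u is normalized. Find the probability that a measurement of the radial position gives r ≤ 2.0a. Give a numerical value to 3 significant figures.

P = ∫ |u|² 4πr² dr over r ≤ 2.0a.
A² is fixed by ∫₀^∞ 4πr²|u|² dr = 1, i.e. A² = (3·π·a^5)^(−1).
Substituting t = r/a, A², 4π and the length scale all cancel in the ratio: P = ∫_{0}^{2.0} t^4·e^(-2·t) dt / ∫_{0}^{∞} t^4·e^(-2·t) dt.
With ∫ t^4·e^(-2·t) dt = -(t^4/2 + t^3 + 3·t^2/2 + 3·t/2 + 3/4)·e^(-2·t) + C, the region integral is 3/4 - 103·e^(-4)/4 and the full one is 3/4.
The region integral divided by the full integral gives P = 0.3712.

P ≈ 0.371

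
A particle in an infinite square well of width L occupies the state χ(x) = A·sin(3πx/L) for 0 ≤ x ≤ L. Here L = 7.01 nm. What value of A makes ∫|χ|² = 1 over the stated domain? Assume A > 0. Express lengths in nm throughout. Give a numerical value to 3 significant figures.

A ≈ 0.534 nm^(-1/2)

The normalization condition is ∫|χ|² dx = 1 from 0 to L.
Carrying out the integral gives A² · L/2.
Setting this equal to 1 gives A² = 1/(L/2).
Substituting L = 7.01 gives A² = 0.2853, so A = 0.5341.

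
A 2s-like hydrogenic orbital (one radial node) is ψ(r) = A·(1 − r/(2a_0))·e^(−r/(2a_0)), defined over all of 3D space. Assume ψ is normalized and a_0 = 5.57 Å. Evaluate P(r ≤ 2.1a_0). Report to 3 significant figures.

Integrate the radial probability density 4πr²|ψ|² over r ≤ 2.1a_0.
A² is fixed by ∫₀^∞ 4πr²|ψ|² dr = 1, i.e. A² = (8·π·a_0^3)^(−1).
Substituting u = r/a_0, A², 4π and the length scale all cancel in the ratio: P = ∫_{0}^{2.1} u^2·(1 - u/2)^2·e^(-u) du / ∫_{0}^{∞} u^2·(1 - u/2)^2·e^(-u) du.
Using ∫ u^2·(1 - u/2)^2·e^(-u) du = -(u^4/4 + u^2 + 2·u + 2)·e^(-u), the numerator is ≈ 0.10535 and the denominator is 2.
Taking the ratio yields P = 0.05268.

P ≈ 0.0527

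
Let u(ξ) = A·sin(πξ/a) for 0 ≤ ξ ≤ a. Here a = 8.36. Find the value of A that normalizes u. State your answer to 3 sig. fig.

Normalization requires ∫|u|² dξ = 1, integrated from 0 to a.
The integral (without the A² prefactor) comes out to a/2.
Setting this equal to 1 gives A² = 1/(a/2).
Substituting a = 8.36 gives A² = 0.2392, so A = 0.4891.

A ≈ 0.489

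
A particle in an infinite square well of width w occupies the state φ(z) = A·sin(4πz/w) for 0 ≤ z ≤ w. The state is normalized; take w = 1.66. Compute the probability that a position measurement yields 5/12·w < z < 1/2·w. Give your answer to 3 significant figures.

P ≈ 0.0489

P = ∫_{5/12·w}^{1/2·w} |φ(z)|² dz.
Since A² = 1/(w/2), this is the region integral divided by the full normalization integral.
In terms of u = z/w (A² and the length scale cancel between numerator and denominator), P = [∫_{5/12}^{1/2} sin(4·π·u)^2 du] / [∫_{0}^{1} sin(4·π·u)^2 du].
With ∫ sin(4·π·u)^2 du = u/2 - sin(4·π·u)·cos(4·π·u)/(8·π) + C, the region integral is -√(3)/(32·π) + 1/24 and the full one is 1/2.
This works out to P = (-√(3)/16 + π/12)/π.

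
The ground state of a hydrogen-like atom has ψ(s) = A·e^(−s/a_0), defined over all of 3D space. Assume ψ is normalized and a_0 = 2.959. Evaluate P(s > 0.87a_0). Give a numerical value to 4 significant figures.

P = ∫ |ψ|² 4πs² ds over s > 0.87a_0.
Normalization gives A² = 1/(π·a_0^3).
Let u = s/a_0; then A², 4π and the length scale all cancel, so P = ∫_{0.87}^{∞} u^2·e^(-2·u) du ÷ ∫_{0}^{∞} u^2·e^(-2·u) du.
With ∫ u^2·e^(-2·u) du = -(2·u^2 + 2·u + 1)·e^(-2·u)/4 + C, the region integral is ≈ 0.186657 and the full one is 1/4.
Taking the ratio yields P = 0.74663.

P ≈ 0.7466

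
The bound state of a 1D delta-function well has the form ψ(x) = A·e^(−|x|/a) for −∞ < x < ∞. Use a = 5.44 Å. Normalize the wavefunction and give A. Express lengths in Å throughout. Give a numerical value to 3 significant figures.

Normalization requires ∫|ψ|² dx = 1, integrated from −∞ to ∞.
With ∫₀^∞ x^0 e^(−αx) dx = 0!/α^1, the integral (without the A² prefactor) comes out to a.
Setting this equal to 1 gives A² = 1/(a).
Plugging in a = 5.44 yields A = 0.4287.

A ≈ 0.429 Å^(-1/2)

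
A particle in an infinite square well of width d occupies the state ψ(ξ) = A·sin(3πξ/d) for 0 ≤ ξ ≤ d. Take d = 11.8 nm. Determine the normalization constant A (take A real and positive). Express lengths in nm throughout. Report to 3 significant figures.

We need A² ∫|f|² dξ = 1, taking the integral from 0 to d.
The integral (without the A² prefactor) comes out to d/2.
Substituting d = 11.8 gives A² = 0.1695, so A = 0.4117.

A ≈ 0.412 nm^(-1/2)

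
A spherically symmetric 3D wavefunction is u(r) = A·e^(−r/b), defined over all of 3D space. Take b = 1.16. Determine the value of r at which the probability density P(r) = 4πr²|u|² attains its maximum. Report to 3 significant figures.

Set d/dr [P(r) = 4πr²|u|²] = 0 and solve for r > 0.
Solving yields r = b.
With b = 1.16, the most probable radial distance is 1.160.

r ≈ 1.16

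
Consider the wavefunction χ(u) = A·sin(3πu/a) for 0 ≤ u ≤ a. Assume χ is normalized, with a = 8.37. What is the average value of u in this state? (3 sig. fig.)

The expectation value is the |χ|²-weighted average of u: ∫ u|χ|² du.
Evaluating both integrals, ⟨u⟩ = a/2.
With a = 8.37, ⟨u⟩ = 4.185.

⟨u⟩ ≈ 4.19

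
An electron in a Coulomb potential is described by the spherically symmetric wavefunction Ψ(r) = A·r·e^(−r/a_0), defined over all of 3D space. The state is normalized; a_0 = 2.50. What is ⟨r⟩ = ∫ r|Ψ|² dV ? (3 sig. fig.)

⟨r⟩ ≈ 6.25

⟨r⟩ = ∫ r |Ψ|² 4πr² dr over the full domain.
With ∫₀^∞ r^5 e^(−αr) dr = 5!/α^6, since the A² factors cancel between numerator and denominator, ⟨r⟩ = 5·a_0/2.
Putting a_0 = 2.50 gives 6.250.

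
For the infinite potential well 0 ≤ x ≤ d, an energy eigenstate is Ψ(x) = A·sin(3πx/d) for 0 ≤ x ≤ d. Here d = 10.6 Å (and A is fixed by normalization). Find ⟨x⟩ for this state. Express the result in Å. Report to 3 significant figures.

⟨x⟩ ≈ 5.30 Å

⟨x⟩ = ∫ x |Ψ|² dx over the full domain.
Evaluating both integrals, ⟨x⟩ = d/2.
With d = 10.6, ⟨x⟩ = 5.300.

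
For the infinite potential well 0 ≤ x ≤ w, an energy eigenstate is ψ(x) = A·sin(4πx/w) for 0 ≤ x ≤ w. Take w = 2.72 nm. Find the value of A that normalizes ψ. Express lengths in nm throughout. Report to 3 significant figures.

A ≈ 0.857 nm^(-1/2)

Normalization requires ∫|ψ|² dx = 1, integrated from 0 to w.
Carrying out the integral gives A² · w/2.
So A² = (w/2)^(−1).
With w = 2.72: A² = 0.7353 and A = 0.8575.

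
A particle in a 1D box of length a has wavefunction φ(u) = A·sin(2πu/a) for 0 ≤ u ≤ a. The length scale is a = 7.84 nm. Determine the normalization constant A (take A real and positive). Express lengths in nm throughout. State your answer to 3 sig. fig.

A ≈ 0.505 nm^(-1/2)

Require ∫ |φ|² du = 1 over the whole domain.
Using sin²θ = (1 − cos 2θ)/2, with φ = A·sin(2πu/a), the integral evaluates to A²·[a/2].
Hence A² = 1/[a/2].
Plugging in a = 7.84 yields A = 0.5051.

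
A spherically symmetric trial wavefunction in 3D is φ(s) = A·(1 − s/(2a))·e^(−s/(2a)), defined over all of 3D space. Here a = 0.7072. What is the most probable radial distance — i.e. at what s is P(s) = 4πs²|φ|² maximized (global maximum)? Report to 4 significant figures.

s ≈ 3.703

The maximum of P(s) = 4πs²|φ|² occurs where its derivative vanishes.
This gives s = a·(√(5) + 3).
With a = 0.7072, the most probable radial distance is 3.7029.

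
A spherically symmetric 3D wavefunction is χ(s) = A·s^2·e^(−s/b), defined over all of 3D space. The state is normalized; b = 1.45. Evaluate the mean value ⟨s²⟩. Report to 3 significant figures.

⟨s^2⟩ ≈ 29.4

By definition ⟨s²⟩ = ∫ s^2 |χ(s)|² 4πs² ds.
Using ∫₀^∞ sⁿ e^(−αs) ds = n!/αⁿ⁺¹, evaluating both integrals, ⟨s²⟩ = 14·b^2.
With b = 1.45, ⟨s^2⟩ = 29.44.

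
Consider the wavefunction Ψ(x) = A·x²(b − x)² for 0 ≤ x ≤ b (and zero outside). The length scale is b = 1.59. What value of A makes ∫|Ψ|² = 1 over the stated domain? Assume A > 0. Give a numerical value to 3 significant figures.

Normalization requires ∫|Ψ|² dx = 1, integrated from 0 to b.
The integral (without the A² prefactor) comes out to b^9/630.
Substituting b = 1.59 gives A² = 9.700, so A = 3.114.

A ≈ 3.11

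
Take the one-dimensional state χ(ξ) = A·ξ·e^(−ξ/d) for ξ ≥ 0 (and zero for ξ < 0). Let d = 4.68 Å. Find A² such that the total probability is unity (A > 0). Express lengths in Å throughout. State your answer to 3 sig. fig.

A^2 ≈ 0.0390 Å^(-3)

Normalization requires ∫|χ|² dξ = 1, integrated from 0 to ∞.
Using ∫₀^∞ ξⁿ e^(−αξ) dξ = n!/αⁿ⁺¹, carrying out the integral gives A² · d^3/4.
So A² = (d^3/4)^(−1).
With d = 4.68: A² = 0.03902 and A = 0.1975.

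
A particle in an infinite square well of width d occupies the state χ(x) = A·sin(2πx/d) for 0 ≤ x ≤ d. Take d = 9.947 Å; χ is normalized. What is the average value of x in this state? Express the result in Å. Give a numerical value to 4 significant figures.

The expectation value is the |χ|²-weighted average of x: ∫ x|χ|² dx.
Using sin²θ = (1 − cos 2θ)/2, since the A² factors cancel between numerator and denominator, ⟨x⟩ = d/2.
With d = 9.947, ⟨x⟩ = 4.9735.

⟨x⟩ ≈ 4.974 Å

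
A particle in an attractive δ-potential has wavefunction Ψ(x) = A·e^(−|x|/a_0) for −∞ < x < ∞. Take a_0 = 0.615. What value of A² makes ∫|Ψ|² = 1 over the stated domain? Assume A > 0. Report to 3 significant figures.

Require ∫ |Ψ|² dx = 1 over the whole domain.
With ∫₀^∞ x^0 e^(−αx) dx = 0!/α^1, ∫|Ψ|² dx = A²·(a_0).
Setting this equal to 1 gives A² = 1/(a_0).
Plugging in a_0 = 0.615 yields A = 1.275.

A^2 ≈ 1.63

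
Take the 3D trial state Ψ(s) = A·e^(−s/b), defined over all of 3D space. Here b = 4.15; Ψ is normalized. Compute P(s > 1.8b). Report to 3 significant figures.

Integrate the radial probability density 4πs²|Ψ|² over s > 1.8b.
Normalization gives A² = 1/(π·b^3).
Let u = s/b; then A², 4π and the length scale all cancel, so P = ∫_{1.8}^{∞} u^2·e^(-2·u) du ÷ ∫_{0}^{∞} u^2·e^(-2·u) du.
Using ∫ u^2·e^(-2·u) du = -(2·u^2 + 2·u + 1)·e^(-2·u)/4, the numerator is 277·e^(-18/5)/100 and the denominator is 1/4.
This evaluates to P = 0.3027.

P ≈ 0.303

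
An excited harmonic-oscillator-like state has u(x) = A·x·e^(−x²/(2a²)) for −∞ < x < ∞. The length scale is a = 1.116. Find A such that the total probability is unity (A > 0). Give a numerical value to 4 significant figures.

A ≈ 0.9010

We need A² ∫|f|² dx = 1, taking the integral from −∞ to ∞.
With u = A·x·e^(−x²/(2a²)), the integral evaluates to A²·[√(π)·a^3/2].
Setting this equal to 1 gives A² = 1/(√(π)·a^3/2).
Plugging in a = 1.116 yields A = 0.90101.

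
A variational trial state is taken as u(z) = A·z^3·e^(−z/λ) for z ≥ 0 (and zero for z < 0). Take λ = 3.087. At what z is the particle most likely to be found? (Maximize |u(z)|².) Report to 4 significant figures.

z ≈ 9.261

Differentiate |u(z)|² with respect to z and set to zero.
Solving yields z = 3·λ.
With λ = 3.087, the most probable position is 9.2610.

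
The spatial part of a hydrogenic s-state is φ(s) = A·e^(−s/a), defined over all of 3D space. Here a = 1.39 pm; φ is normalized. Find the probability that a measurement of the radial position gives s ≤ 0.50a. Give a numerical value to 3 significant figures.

Integrate the radial probability density 4πs²|φ|² over s ≤ 0.50a.
A² is fixed by ∫₀^∞ 4πs²|φ|² ds = 1, i.e. A² = (π·a^3)^(−1).
Let u = s/a; then A², 4π and the length scale all cancel, so P = ∫_{0}^{0.50} u^2·e^(-2·u) du ÷ ∫_{0}^{∞} u^2·e^(-2·u) du.
Using ∫ u^2·e^(-2·u) du = -(2·u^2 + 2·u + 1)·e^(-2·u)/4, the numerator is 1/4 - 5·e^(-1)/8 and the denominator is 1/4.
Taking the ratio yields P = 0.08030.

P ≈ 0.0803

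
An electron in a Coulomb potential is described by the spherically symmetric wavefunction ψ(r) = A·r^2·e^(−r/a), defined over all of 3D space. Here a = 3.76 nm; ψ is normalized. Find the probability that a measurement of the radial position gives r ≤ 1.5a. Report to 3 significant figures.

P ≈ 0.0335

P = ∫ |ψ|² 4πr² dr over r ≤ 1.5a.
A² is fixed by ∫₀^∞ 4πr²|ψ|² dr = 1, i.e. A² = (45·π·a^7/2)^(−1).
Substituting u = r/a, A², 4π and the length scale all cancel in the ratio: P = ∫_{0}^{1.5} u^6·e^(-2·u) du / ∫_{0}^{∞} u^6·e^(-2·u) du.
With ∫ u^6·e^(-2·u) du = -(4·u^6 + 12·u^5 + 30·u^4 + 60·u^3 + 90·u^2 + 90·u + 45)·e^(-2·u)/8 + C, the region integral is ≈ 0.18849 and the full one is 45/8.
This evaluates to P = 0.03351.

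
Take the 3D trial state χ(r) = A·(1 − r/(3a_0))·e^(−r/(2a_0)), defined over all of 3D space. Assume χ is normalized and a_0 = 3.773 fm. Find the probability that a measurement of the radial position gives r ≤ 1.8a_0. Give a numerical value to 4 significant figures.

P ≈ 0.3015

With dV = 4πr²dr, the probability is ∫|χ|² dV over r ≤ 1.8a_0.
A² is fixed by ∫₀^∞ 4πr²|χ|² dr = 1, i.e. A² = (8·π·a_0^3/3)^(−1).
Substituting u = r/a_0, A², 4π and the length scale all cancel in the ratio: P = ∫_{0}^{1.8} u^2·(1 - u/3)^2·e^(-u) du / ∫_{0}^{∞} u^2·(1 - u/3)^2·e^(-u) du.
Using ∫ u^2·(1 - u/3)^2·e^(-u) du = (-u^4 + 2·u^3 - 3·u^2 - 6·u - 6)·e^(-u)/9, the numerator is 2/3 - 5282·e^(-9/5)/1875 and the denominator is 2/3.
This evaluates to P = 0.30151.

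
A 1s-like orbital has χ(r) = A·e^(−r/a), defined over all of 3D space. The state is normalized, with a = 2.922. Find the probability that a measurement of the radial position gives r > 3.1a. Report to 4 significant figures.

P ≈ 0.05362

P = ∫ |χ|² 4πr² dr over r > 3.1a.
Normalization gives A² = 1/(π·a^3).
In terms of u = r/a (A², 4π and the length scale all cancel between numerator and denominator), P = [∫_{3.1}^{∞} u^2·e^(-2·u) du] / [∫_{0}^{∞} u^2·e^(-2·u) du].
Using ∫ u^2·e^(-2·u) du = -(2·u^2 + 2·u + 1)·e^(-2·u)/4, the numerator is 1321·e^(-31/5)/200 and the denominator is 1/4.
This evaluates to P = 0.053618.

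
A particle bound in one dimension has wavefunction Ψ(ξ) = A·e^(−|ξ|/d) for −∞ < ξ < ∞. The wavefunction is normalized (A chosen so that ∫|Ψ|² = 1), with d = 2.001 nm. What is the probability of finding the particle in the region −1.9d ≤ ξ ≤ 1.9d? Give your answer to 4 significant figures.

P = ∫_{−1.9d}^{1.9d} |Ψ(ξ)|² dξ.
Since A² = 1/(d), this is the region integral divided by the full normalization integral.
Both integrals are even about ξ = 0, so only the ξ ≥ 0 halves are needed (the factors of 2 cancel). In terms of u = ξ/d (A² and the length scale cancel between numerator and denominator), P = [∫_{0}^{1.9} e^(-2·u) du] / [∫_{0}^{∞} e^(-2·u) du].
Using ∫ e^(-2·u) du = -e^(-2·u)/2, the numerator is 1/2 - e^(-19/5)/2 and the denominator is 1/2.
This works out to P = 0.97763.

P ≈ 0.9776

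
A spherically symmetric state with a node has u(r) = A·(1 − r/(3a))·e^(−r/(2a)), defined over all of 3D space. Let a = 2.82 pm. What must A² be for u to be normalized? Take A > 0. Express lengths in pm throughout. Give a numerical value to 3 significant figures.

A^2 ≈ 0.00532 pm^(-3)

Require ∫ |u|² 4πr² dr = 1 over the whole domain.
The angular integral contributes 4π, leaving ∫₀^∞ r²|u|² dr.
∫|u|² 4πr² dr = A²·(8·π·a^3/3).
Substituting a = 2.82 gives A² = 0.005323, so A = 0.07296.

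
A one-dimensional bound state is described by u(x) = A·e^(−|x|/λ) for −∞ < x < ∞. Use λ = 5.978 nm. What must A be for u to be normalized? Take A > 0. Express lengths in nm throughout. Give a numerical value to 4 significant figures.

Require ∫ |u|² dx = 1 over the whole domain.
Using ∫₀^∞ xⁿ e^(−αx) dx = n!/αⁿ⁺¹, ∫|u|² dx = A²·(λ).
Setting this equal to 1 gives A² = 1/(λ).
With λ = 5.978: A² = 0.16728 and A = 0.40900.

A ≈ 0.4090 nm^(-1/2)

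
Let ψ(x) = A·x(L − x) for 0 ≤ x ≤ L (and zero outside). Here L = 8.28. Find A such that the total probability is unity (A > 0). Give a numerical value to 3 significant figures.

A ≈ 0.0278

The normalization condition is ∫|ψ|² dx = 1 from 0 to L.
∫|ψ|² dx = A²·(L^5/30).
So A² = (L^5/30)^(−1).
Plugging in L = 8.28 yields A = 0.02776.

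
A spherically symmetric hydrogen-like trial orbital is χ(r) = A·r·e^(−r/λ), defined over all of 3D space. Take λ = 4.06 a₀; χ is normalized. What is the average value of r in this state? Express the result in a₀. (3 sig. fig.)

⟨r⟩ ≈ 10.2 a₀

⟨r⟩ = ∫ r |χ|² 4πr² dr over the full domain.
Recall ∫₀^∞ r^m e^(−r/β) dr = m!·β^(m+1), evaluating both integrals, ⟨r⟩ = 5·λ/2.
Putting λ = 4.06 gives 10.15.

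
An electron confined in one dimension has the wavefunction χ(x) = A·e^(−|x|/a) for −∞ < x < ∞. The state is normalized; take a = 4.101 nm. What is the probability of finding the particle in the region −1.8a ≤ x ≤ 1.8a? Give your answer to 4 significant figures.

P ≈ 0.9727

|χ|² is the probability density, so P = ∫_{−1.8a}^{1.8a} |χ|² dx.
The normalization integral ∫|χ|²dx over the whole domain equals a·A², and A² cancels in the ratio.
Both integrals are even about x = 0, so only the x ≥ 0 halves are needed (the factors of 2 cancel). Let u = x/a; then A² and the length scale cancel, so P = ∫_{0}^{1.8} e^(-2·u) du ÷ ∫_{0}^{∞} e^(-2·u) du.
An antiderivative of e^(-2·u) is -e^(-2·u)/2; evaluating from 0 to 1.8 gives 1/2 - e^(-18/5)/2, while the full integral is 1/2.
Taking the ratio, P = 0.97268.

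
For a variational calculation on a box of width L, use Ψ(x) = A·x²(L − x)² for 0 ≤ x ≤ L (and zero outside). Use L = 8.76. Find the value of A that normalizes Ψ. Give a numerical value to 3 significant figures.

The normalization condition is ∫|Ψ|² dx = 1 from 0 to L.
Expanding the polynomial and integrating term by term, the integral (without the A² prefactor) comes out to L^9/630.
Setting this equal to 1 gives A² = 1/(L^9/630).
With L = 8.76: A² = 0.000002074 and A = 0.001440.

A ≈ 0.00144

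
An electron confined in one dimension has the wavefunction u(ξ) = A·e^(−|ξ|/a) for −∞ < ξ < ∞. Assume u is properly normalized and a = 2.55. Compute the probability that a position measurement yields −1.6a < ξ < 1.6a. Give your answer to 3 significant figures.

P = ∫_{−1.6a}^{1.6a} |u(ξ)|² dξ.
The normalization integral ∫|u|²dξ over the whole domain equals a·A², and A² cancels in the ratio.
By symmetry take twice the ξ ≥ 0 contribution in numerator and denominator; the 2's cancel. Let t = ξ/a; then A² and the length scale cancel, so P = ∫_{0}^{1.6} e^(-2·t) dt ÷ ∫_{0}^{∞} e^(-2·t) dt.
Using ∫ e^(-2·t) dt = -e^(-2·t)/2, the numerator is 1/2 - e^(-16/5)/2 and the denominator is 1/2.
Evaluating gives P = 0.9592.

P ≈ 0.959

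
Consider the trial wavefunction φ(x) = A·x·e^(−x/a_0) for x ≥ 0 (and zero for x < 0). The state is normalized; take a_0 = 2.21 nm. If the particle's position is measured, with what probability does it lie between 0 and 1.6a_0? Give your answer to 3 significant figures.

P ≈ 0.620

|φ|² is the probability density, so P = ∫_{0}^{1.6a_0} |φ|² dx.
The normalization integral ∫|φ|²dx over the whole domain equals a_0^3/4·A², and A² cancels in the ratio.
Substituting u = x/a_0, A² and the length scale cancel in the ratio: P = ∫_{0}^{1.6} u^2·e^(-2·u) du / ∫_{0}^{∞} u^2·e^(-2·u) du.
With ∫ u^2·e^(-2·u) du = -(2·u^2 + 2·u + 1)·e^(-2·u)/4 + C, the region integral is 1/4 - 233·e^(-16/5)/100 and the full one is 1/4.
Taking the ratio, P = 0.6201.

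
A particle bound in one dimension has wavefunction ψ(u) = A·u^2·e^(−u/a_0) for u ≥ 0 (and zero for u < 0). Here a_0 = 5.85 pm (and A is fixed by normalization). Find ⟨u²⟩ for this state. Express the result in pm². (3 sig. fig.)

⟨u²⟩ = ∫ u^2 |ψ|² du over the full domain.
Using ∫₀^∞ uⁿ e^(−αu) du = n!/αⁿ⁺¹, evaluating both integrals, ⟨u²⟩ = 15·a_0^2/2.
With a_0 = 5.85, ⟨u^2⟩ = 256.7.

⟨u^2⟩ ≈ 257 pm^2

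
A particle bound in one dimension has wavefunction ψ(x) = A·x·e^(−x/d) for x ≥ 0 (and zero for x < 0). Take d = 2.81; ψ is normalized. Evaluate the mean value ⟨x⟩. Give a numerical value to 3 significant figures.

⟨x⟩ ≈ 4.22

By definition ⟨x⟩ = ∫ x |ψ(x)|² dx.
With ∫₀^∞ x^3 e^(−αx) dx = 3!/α^4, the ratio of the moment integral to the normalization integral gives ⟨x⟩ = 3·d/2.
Putting d = 2.81 gives 4.215.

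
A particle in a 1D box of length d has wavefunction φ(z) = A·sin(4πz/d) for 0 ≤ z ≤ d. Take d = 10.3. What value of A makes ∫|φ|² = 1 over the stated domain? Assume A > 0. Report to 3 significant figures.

A ≈ 0.441

We need A² ∫|f|² dz = 1, taking the integral from 0 to d.
Carrying out the integral gives A² · d/2.
Hence A² = 1/[d/2].
Plugging in d = 10.3 yields A = 0.4407.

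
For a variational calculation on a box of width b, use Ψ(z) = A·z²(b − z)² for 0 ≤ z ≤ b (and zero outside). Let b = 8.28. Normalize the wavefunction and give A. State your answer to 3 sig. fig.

Normalization requires ∫|Ψ|² dz = 1, integrated from 0 to b.
∫|Ψ|² dz = A²·(b^9/630).
Hence A² = 1/[b^9/630].
Substituting b = 8.28 gives A² = 0.000003444, so A = 0.001856.

A ≈ 0.00186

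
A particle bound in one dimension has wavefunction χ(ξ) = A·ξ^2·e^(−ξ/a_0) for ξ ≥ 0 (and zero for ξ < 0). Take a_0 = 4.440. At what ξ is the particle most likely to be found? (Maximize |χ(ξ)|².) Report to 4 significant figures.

ξ ≈ 8.880

The maximum of |χ(ξ)|² occurs where its derivative vanishes.
Solving yields ξ = 2·a_0.
With a_0 = 4.440, the most probable position is 8.8800.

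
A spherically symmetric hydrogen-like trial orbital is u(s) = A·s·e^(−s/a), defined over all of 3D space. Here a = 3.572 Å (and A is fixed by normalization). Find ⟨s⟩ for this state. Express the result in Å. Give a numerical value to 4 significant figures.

The expectation value is the |u|²-weighted average of s: ∫ s|u|² 4πs² ds.
The ratio of the moment integral to the normalization integral gives ⟨s⟩ = 5·a/2.
With a = 3.572, ⟨s⟩ = 8.9300.

⟨s⟩ ≈ 8.930 Å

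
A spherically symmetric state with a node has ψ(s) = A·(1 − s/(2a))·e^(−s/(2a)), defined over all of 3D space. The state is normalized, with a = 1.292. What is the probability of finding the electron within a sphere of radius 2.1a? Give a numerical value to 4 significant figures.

Integrate the radial probability density 4πs²|ψ|² over s ≤ 2.1a.
A² is fixed by ∫₀^∞ 4πs²|ψ|² ds = 1, i.e. A² = (8·π·a^3)^(−1).
Let u = s/a; then A², 4π and the length scale all cancel, so P = ∫_{0}^{2.1} u^2·(1 - u/2)^2·e^(-u) du ÷ ∫_{0}^{∞} u^2·(1 - u/2)^2·e^(-u) du.
With ∫ u^2·(1 - u/2)^2·e^(-u) du = -(u^4/4 + u^2 + 2·u + 2)·e^(-u) + C, the region integral is ≈ 0.105351 and the full one is 2.
Taking the ratio yields P = 0.052676.

P ≈ 0.05268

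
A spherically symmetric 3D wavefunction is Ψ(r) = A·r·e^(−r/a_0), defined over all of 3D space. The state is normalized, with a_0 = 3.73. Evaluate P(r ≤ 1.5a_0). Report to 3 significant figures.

P ≈ 0.185

Integrate the radial probability density 4πr²|Ψ|² over r ≤ 1.5a_0.
Normalization gives A² = 1/(3·π·a_0^5).
Substituting u = r/a_0, A², 4π and the length scale all cancel in the ratio: P = ∫_{0}^{1.5} u^4·e^(-2·u) du / ∫_{0}^{∞} u^4·e^(-2·u) du.
An antiderivative of u^4·e^(-2·u) is -(u^4/2 + u^3 + 3·u^2/2 + 3·u/2 + 3/4)·e^(-2·u); evaluating from 0 to 1.5 gives 3/4 - 393·e^(-3)/32, while the full integral is 3/4.
The region integral divided by the full integral gives P = 0.1847.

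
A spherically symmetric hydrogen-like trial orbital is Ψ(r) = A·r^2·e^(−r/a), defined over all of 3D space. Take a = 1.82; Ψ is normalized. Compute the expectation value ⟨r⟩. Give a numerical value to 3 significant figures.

⟨r⟩ = ∫ r |Ψ|² 4πr² dr over the full domain.
With ∫₀^∞ r^7 e^(−αr) dr = 7!/α^8, since the A² factors cancel between numerator and denominator, ⟨r⟩ = 7·a/2.
With a = 1.82, ⟨r⟩ = 6.370.

⟨r⟩ ≈ 6.37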